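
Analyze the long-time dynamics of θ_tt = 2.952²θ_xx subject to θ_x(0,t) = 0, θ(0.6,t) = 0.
Long-time behavior: θ oscillates (no decay). Energy is conserved; the solution oscillates indefinitely as standing waves.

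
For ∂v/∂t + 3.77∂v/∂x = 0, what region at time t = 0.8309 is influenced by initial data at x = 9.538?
At x = 12.670493. The characteristic carries data from (9.538, 0) to (12.670493, 0.8309).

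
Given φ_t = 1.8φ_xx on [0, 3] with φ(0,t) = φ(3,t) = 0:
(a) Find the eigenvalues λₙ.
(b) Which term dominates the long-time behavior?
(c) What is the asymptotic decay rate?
Eigenvalues: λₙ = 1.8n²π²/3².
First three modes:
  n=1: λ₁ = 1.8π²/3² ≈ 1.974
  n=2: λ₂ = 7.2π²/3² ≈ 7.896 (4× faster decay)
  n=3: λ₃ = 16.2π²/3² ≈ 17.765 (9× faster decay)
As t → ∞, higher modes decay exponentially faster. The n=1 mode dominates: φ ~ c₁ sin(πx/3) e^{-λ₁t}.
Decay rate: λ₁ = 1.8π²/3² ≈ 1.974.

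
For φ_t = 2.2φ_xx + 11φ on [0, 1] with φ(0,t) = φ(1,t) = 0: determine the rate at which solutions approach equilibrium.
Eigenvalues: λₙ = 2.2n²π²/1² - 11.
First three modes:
  n=1: λ₁ = 2.2π² - 11 ≈ 10.713
  n=2: λ₂ = 8.8π² - 11 ≈ 75.853
  n=3: λ₃ = 19.8π² - 11 ≈ 184.418
Since 2.2π² ≈ 21.713 > 11, all λₙ > 0.
The n=1 mode decays slowest → dominates as t → ∞.
Asymptotic: φ ~ c₁ sin(πx/1) e^{-λ₁t} with decay rate λ₁ ≈ 10.713.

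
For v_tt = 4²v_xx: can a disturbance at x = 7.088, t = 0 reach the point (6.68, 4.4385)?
Yes. The domain of dependence is [-11.074, 24.434], and 7.088 ∈ [-11.074, 24.434].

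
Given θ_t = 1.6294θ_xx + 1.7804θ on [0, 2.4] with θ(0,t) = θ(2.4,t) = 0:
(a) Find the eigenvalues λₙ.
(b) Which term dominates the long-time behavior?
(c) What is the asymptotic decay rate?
Eigenvalues: λₙ = 1.6294n²π²/2.4² - 1.7804.
First three modes:
  n=1: λ₁ = 1.6294π²/2.4² - 1.7804 ≈ 1.012
  n=2: λ₂ = 6.5176π²/2.4² - 1.7804 ≈ 9.387
  n=3: λ₃ = 14.6646π²/2.4² - 1.7804 ≈ 23.347
Since 1.6294π²/2.4² ≈ 2.792 > 1.7804, all λₙ > 0.
The n=1 mode decays slowest → dominates as t → ∞.
Asymptotic: θ ~ c₁ sin(πx/2.4) e^{-λ₁t} with decay rate λ₁ ≈ 1.012.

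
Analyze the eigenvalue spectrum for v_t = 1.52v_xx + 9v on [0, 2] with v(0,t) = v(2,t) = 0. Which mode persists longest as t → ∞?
Eigenvalues: λₙ = 1.52n²π²/2² - 9.
First three modes:
  n=1: λ₁ = 1.52π²/2² - 9 ≈ -5.25
  n=2: λ₂ = 6.08π²/2² - 9 ≈ 6.002
  n=3: λ₃ = 13.68π²/2² - 9 ≈ 24.754
Since 1.52π²/2² ≈ 3.75 < 9, λ₁ < 0.
The n=1 mode grows fastest (−λₙ is largest for n=1) → dominates.
Asymptotic: v ~ c₁ sin(πx/2) e^{5.25t} (exponential growth at rate −λ₁ ≈ 5.25).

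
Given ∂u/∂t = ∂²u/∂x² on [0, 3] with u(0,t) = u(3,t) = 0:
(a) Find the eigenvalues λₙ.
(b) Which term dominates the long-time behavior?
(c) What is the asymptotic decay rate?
Eigenvalues: λₙ = n²π²/3².
First three modes:
  n=1: λ₁ = π²/3² ≈ 1.097
  n=2: λ₂ = 4π²/3² ≈ 4.386 (4× faster decay)
  n=3: λ₃ = 9π²/3² ≈ 9.87 (9× faster decay)
As t → ∞, higher modes decay exponentially faster. The n=1 mode dominates: u ~ c₁ sin(πx/3) e^{-λ₁t}.
Decay rate: λ₁ = π²/3² ≈ 1.097.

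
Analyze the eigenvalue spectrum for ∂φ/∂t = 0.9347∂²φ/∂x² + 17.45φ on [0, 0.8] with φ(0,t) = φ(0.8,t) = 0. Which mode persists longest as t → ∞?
Eigenvalues: λₙ = 0.9347n²π²/0.8² - 17.45.
First three modes:
  n=1: λ₁ = 0.9347π²/0.8² - 17.45 ≈ -3.036
  n=2: λ₂ = 3.7388π²/0.8² - 17.45 ≈ 40.207
  n=3: λ₃ = 8.4123π²/0.8² - 17.45 ≈ 112.278
Since 0.9347π²/0.8² ≈ 14.414 < 17.45, λ₁ < 0.
The n=1 mode grows fastest (−λₙ is largest for n=1) → dominates.
Asymptotic: φ ~ c₁ sin(πx/0.8) e^{3.036t} (exponential growth at rate −λ₁ ≈ 3.036).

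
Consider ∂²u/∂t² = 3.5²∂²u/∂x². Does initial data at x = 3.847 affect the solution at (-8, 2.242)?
No. The domain of dependence is [-15.847, -0.153], and 3.847 is outside this interval.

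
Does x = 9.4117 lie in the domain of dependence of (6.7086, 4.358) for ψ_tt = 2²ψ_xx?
Yes. The domain of dependence is [-2.0074, 15.4246], and 9.4117 ∈ [-2.0074, 15.4246].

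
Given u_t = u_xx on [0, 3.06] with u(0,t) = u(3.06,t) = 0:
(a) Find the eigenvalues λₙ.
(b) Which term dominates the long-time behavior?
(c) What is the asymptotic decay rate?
Eigenvalues: λₙ = n²π²/3.06².
First three modes:
  n=1: λ₁ = π²/3.06² ≈ 1.054
  n=2: λ₂ = 4π²/3.06² ≈ 4.216 (4× faster decay)
  n=3: λ₃ = 9π²/3.06² ≈ 9.486 (9× faster decay)
As t → ∞, higher modes decay exponentially faster. The n=1 mode dominates: u ~ c₁ sin(πx/3.06) e^{-λ₁t}.
Decay rate: λ₁ = π²/3.06² ≈ 1.054.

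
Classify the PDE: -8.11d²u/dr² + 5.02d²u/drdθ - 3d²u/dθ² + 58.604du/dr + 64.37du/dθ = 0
A = -8.11, B = 5.02, C = -3. Discriminant B² - 4AC = -72.1196. Since -72.1196 < 0, elliptic.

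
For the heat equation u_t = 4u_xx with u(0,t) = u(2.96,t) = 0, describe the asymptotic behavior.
u → 0. Heat diffuses out through both boundaries.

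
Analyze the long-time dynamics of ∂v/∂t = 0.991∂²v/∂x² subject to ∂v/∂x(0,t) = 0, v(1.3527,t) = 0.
Long-time behavior: v → 0. Heat escapes through the Dirichlet boundary.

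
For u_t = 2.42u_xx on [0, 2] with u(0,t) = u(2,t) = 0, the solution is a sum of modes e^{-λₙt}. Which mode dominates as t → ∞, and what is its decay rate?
Eigenvalues: λₙ = 2.42n²π²/2².
First three modes:
  n=1: λ₁ = 2.42π²/2² ≈ 5.971
  n=2: λ₂ = 9.68π²/2² ≈ 23.884 (4× faster decay)
  n=3: λ₃ = 21.78π²/2² ≈ 53.74 (9× faster decay)
As t → ∞, higher modes decay exponentially faster. The n=1 mode dominates: u ~ c₁ sin(πx/2) e^{-λ₁t}.
Decay rate: λ₁ = 2.42π²/2² ≈ 5.971.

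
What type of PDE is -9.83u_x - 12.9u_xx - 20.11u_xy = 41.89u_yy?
Rewriting in standard form: -12.9u_xx - 20.11u_xy - 41.89u_yy - 9.83u_x = 0. With A = -12.9, B = -20.11, C = -41.89, the discriminant is -1757.1119. This is an elliptic PDE.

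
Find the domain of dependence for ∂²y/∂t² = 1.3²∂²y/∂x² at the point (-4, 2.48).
Domain of dependence: [-7.224, -0.776]. Signals travel at speed 1.3, so data within |x - -4| ≤ 1.3·2.48 = 3.224 can reach the point.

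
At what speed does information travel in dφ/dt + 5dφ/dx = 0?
Speed = 5. Information travels along x - 5t = const (rightward).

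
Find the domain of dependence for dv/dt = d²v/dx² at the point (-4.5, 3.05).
The entire real line. The heat equation has infinite propagation speed: any initial disturbance instantly affects all points (though exponentially small far away).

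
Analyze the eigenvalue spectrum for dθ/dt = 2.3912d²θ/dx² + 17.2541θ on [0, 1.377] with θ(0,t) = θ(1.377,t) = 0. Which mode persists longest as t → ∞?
Eigenvalues: λₙ = 2.3912n²π²/1.377² - 17.2541.
First three modes:
  n=1: λ₁ = 2.3912π²/1.377² - 17.2541 ≈ -4.808
  n=2: λ₂ = 9.5648π²/1.377² - 17.2541 ≈ 32.532
  n=3: λ₃ = 21.5208π²/1.377² - 17.2541 ≈ 94.765
Since 2.3912π²/1.377² ≈ 12.447 < 17.2541, λ₁ < 0.
The n=1 mode grows fastest (−λₙ is largest for n=1) → dominates.
Asymptotic: θ ~ c₁ sin(πx/1.377) e^{4.808t} (exponential growth at rate −λ₁ ≈ 4.808).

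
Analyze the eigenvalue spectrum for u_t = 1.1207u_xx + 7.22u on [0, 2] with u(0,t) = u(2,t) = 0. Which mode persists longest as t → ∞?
Eigenvalues: λₙ = 1.1207n²π²/2² - 7.22.
First three modes:
  n=1: λ₁ = 1.1207π²/2² - 7.22 ≈ -4.455
  n=2: λ₂ = 4.4828π²/2² - 7.22 ≈ 3.841
  n=3: λ₃ = 10.0863π²/2² - 7.22 ≈ 17.667
Since 1.1207π²/2² ≈ 2.765 < 7.22, λ₁ < 0.
The n=1 mode grows fastest (−λₙ is largest for n=1) → dominates.
Asymptotic: u ~ c₁ sin(πx/2) e^{4.455t} (exponential growth at rate −λ₁ ≈ 4.455).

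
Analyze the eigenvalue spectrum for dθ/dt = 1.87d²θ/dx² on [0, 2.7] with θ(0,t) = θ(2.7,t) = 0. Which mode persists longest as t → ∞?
Eigenvalues: λₙ = 1.87n²π²/2.7².
First three modes:
  n=1: λ₁ = 1.87π²/2.7² ≈ 2.532
  n=2: λ₂ = 7.48π²/2.7² ≈ 10.127 (4× faster decay)
  n=3: λ₃ = 16.83π²/2.7² ≈ 22.785 (9× faster decay)
As t → ∞, higher modes decay exponentially faster. The n=1 mode dominates: θ ~ c₁ sin(πx/2.7) e^{-λ₁t}.
Decay rate: λ₁ = 1.87π²/2.7² ≈ 2.532.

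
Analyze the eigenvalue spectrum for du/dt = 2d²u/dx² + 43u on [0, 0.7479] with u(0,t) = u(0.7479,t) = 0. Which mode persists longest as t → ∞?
Eigenvalues: λₙ = 2n²π²/0.7479² - 43.
First three modes:
  n=1: λ₁ = 2π²/0.7479² - 43 ≈ -7.711
  n=2: λ₂ = 8π²/0.7479² - 43 ≈ 98.157
  n=3: λ₃ = 18π²/0.7479² - 43 ≈ 274.603
Since 2π²/0.7479² ≈ 35.289 < 43, λ₁ < 0.
The n=1 mode grows fastest (−λₙ is largest for n=1) → dominates.
Asymptotic: u ~ c₁ sin(πx/0.7479) e^{7.711t} (exponential growth at rate −λ₁ ≈ 7.711).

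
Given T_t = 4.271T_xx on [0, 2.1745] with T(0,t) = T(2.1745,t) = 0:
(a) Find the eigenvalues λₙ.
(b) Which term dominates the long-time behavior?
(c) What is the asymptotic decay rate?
Eigenvalues: λₙ = 4.271n²π²/2.1745².
First three modes:
  n=1: λ₁ = 4.271π²/2.1745² ≈ 8.915
  n=2: λ₂ = 17.084π²/2.1745² ≈ 35.659 (4× faster decay)
  n=3: λ₃ = 38.439π²/2.1745² ≈ 80.233 (9× faster decay)
As t → ∞, higher modes decay exponentially faster. The n=1 mode dominates: T ~ c₁ sin(πx/2.1745) e^{-λ₁t}.
Decay rate: λ₁ = 4.271π²/2.1745² ≈ 8.915.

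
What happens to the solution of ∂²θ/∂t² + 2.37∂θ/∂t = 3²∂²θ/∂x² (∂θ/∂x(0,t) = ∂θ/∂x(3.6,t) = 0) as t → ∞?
θ → constant (steady state). Damping (γ=2.37) dissipates the nonconstant modes; with Neumann BCs the spatial average obeys M''+γM'=0 and tends to a finite limit.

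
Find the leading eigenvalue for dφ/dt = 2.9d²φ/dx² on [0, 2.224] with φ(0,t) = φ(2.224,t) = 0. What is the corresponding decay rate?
Eigenvalues: λₙ = 2.9n²π²/2.224².
First three modes:
  n=1: λ₁ = 2.9π²/2.224² ≈ 5.787
  n=2: λ₂ = 11.6π²/2.224² ≈ 23.147 (4× faster decay)
  n=3: λ₃ = 26.1π²/2.224² ≈ 52.08 (9× faster decay)
As t → ∞, higher modes decay exponentially faster. The n=1 mode dominates: φ ~ c₁ sin(πx/2.224) e^{-λ₁t}.
Decay rate: λ₁ = 2.9π²/2.224² ≈ 5.787.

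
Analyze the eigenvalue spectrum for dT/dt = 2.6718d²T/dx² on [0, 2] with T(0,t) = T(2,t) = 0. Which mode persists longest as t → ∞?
Eigenvalues: λₙ = 2.6718n²π²/2².
First three modes:
  n=1: λ₁ = 2.6718π²/2² ≈ 6.592
  n=2: λ₂ = 10.6872π²/2² ≈ 26.37 (4× faster decay)
  n=3: λ₃ = 24.0462π²/2² ≈ 59.332 (9× faster decay)
As t → ∞, higher modes decay exponentially faster. The n=1 mode dominates: T ~ c₁ sin(πx/2) e^{-λ₁t}.
Decay rate: λ₁ = 2.6718π²/2² ≈ 6.592.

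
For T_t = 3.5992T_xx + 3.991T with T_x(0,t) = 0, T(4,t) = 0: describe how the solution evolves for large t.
T grows unboundedly. Reaction dominates diffusion (r=3.991 > κπ²/(4L²)≈0.56); solution grows exponentially.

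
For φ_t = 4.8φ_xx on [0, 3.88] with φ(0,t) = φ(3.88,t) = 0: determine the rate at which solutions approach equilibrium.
Eigenvalues: λₙ = 4.8n²π²/3.88².
First three modes:
  n=1: λ₁ = 4.8π²/3.88² ≈ 3.147
  n=2: λ₂ = 19.2π²/3.88² ≈ 12.587 (4× faster decay)
  n=3: λ₃ = 43.2π²/3.88² ≈ 28.322 (9× faster decay)
As t → ∞, higher modes decay exponentially faster. The n=1 mode dominates: φ ~ c₁ sin(πx/3.88) e^{-λ₁t}.
Decay rate: λ₁ = 4.8π²/3.88² ≈ 3.147.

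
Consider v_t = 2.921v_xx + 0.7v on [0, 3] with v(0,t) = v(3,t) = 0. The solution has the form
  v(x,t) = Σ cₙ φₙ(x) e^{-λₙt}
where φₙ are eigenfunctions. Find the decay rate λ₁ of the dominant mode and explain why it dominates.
Eigenvalues: λₙ = 2.921n²π²/3² - 0.7.
First three modes:
  n=1: λ₁ = 2.921π²/3² - 0.7 ≈ 2.503
  n=2: λ₂ = 11.684π²/3² - 0.7 ≈ 12.113
  n=3: λ₃ = 26.289π²/3² - 0.7 ≈ 28.129
Since 2.921π²/3² ≈ 3.203 > 0.7, all λₙ > 0.
The n=1 mode decays slowest → dominates as t → ∞.
Asymptotic: v ~ c₁ sin(πx/3) e^{-λ₁t} with decay rate λ₁ ≈ 2.503.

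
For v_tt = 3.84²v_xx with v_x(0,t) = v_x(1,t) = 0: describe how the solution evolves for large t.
v oscillates about a mean that drifts linearly in t (generically unbounded; no decay). There is no damping, so the nonconstant modes persist as standing waves (energy conserved, no decay). But with Neumann conditions at both ends the constant mode has eigenvalue 0: the spatial mean M(t) of v satisfies M'' = 0, so M(t) = M(0) + M'(0)·t. Unless the initial velocity has zero mean (∫v_t(x,0)dx = 0), the solution grows linearly in t (unbounded, though not exponentially); if it does have zero mean, the solution stays bounded and simply oscillates.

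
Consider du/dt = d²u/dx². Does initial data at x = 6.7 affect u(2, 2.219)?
Yes, for any finite x. The heat equation has infinite propagation speed, so all initial data affects all points at any t > 0.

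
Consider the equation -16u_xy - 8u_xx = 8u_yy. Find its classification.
Rewriting in standard form: -8u_xx - 16u_xy - 8u_yy = 0. Parabolic. (A = -8, B = -16, C = -8 gives B² - 4AC = 0.)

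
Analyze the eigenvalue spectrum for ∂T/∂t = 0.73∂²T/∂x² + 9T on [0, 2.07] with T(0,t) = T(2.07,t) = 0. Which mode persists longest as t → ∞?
Eigenvalues: λₙ = 0.73n²π²/2.07² - 9.
First three modes:
  n=1: λ₁ = 0.73π²/2.07² - 9 ≈ -7.319
  n=2: λ₂ = 2.92π²/2.07² - 9 ≈ -2.274
  n=3: λ₃ = 6.57π²/2.07² - 9 ≈ 6.133
Since 0.73π²/2.07² ≈ 1.681 < 9, λ₁ < 0.
The n=1 mode grows fastest (−λₙ is largest for n=1) → dominates.
Asymptotic: T ~ c₁ sin(πx/2.07) e^{7.319t} (exponential growth at rate −λ₁ ≈ 7.319).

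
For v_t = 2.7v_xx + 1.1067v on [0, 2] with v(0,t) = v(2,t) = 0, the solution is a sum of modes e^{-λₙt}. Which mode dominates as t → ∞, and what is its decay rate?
Eigenvalues: λₙ = 2.7n²π²/2² - 1.1067.
First three modes:
  n=1: λ₁ = 2.7π²/2² - 1.1067 ≈ 5.555
  n=2: λ₂ = 10.8π²/2² - 1.1067 ≈ 25.541
  n=3: λ₃ = 24.3π²/2² - 1.1067 ≈ 58.851
Since 2.7π²/2² ≈ 6.662 > 1.1067, all λₙ > 0.
The n=1 mode decays slowest → dominates as t → ∞.
Asymptotic: v ~ c₁ sin(πx/2) e^{-λ₁t} with decay rate λ₁ ≈ 5.555.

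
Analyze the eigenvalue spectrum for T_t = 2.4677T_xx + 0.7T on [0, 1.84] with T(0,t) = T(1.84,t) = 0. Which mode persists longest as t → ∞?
Eigenvalues: λₙ = 2.4677n²π²/1.84² - 0.7.
First three modes:
  n=1: λ₁ = 2.4677π²/1.84² - 0.7 ≈ 6.494
  n=2: λ₂ = 9.8708π²/1.84² - 0.7 ≈ 28.075
  n=3: λ₃ = 22.2093π²/1.84² - 0.7 ≈ 64.044
Since 2.4677π²/1.84² ≈ 7.194 > 0.7, all λₙ > 0.
The n=1 mode decays slowest → dominates as t → ∞.
Asymptotic: T ~ c₁ sin(πx/1.84) e^{-λ₁t} with decay rate λ₁ ≈ 6.494.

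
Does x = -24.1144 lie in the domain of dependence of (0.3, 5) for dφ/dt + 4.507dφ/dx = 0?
No. Only data at x = -22.235 affects (0.3, 5). Advection has one-way propagation along characteristics.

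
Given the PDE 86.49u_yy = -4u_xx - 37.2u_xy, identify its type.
Rewriting in standard form: 4u_xx + 37.2u_xy + 86.49u_yy = 0. The second-order coefficients are A = 4, B = 37.2, C = 86.49. Since B² - 4AC = 0 = 0, this is a parabolic PDE.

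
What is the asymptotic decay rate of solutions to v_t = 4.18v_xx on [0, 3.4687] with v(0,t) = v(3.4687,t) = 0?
Eigenvalues: λₙ = 4.18n²π²/3.4687².
First three modes:
  n=1: λ₁ = 4.18π²/3.4687² ≈ 3.429
  n=2: λ₂ = 16.72π²/3.4687² ≈ 13.715 (4× faster decay)
  n=3: λ₃ = 37.62π²/3.4687² ≈ 30.859 (9× faster decay)
As t → ∞, higher modes decay exponentially faster. The n=1 mode dominates: v ~ c₁ sin(πx/3.4687) e^{-λ₁t}.
Decay rate: λ₁ = 4.18π²/3.4687² ≈ 3.429.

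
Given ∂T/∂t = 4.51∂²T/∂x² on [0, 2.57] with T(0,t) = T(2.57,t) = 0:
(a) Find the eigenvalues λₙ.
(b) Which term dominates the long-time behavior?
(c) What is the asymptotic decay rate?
Eigenvalues: λₙ = 4.51n²π²/2.57².
First three modes:
  n=1: λ₁ = 4.51π²/2.57² ≈ 6.739
  n=2: λ₂ = 18.04π²/2.57² ≈ 26.957 (4× faster decay)
  n=3: λ₃ = 40.59π²/2.57² ≈ 60.653 (9× faster decay)
As t → ∞, higher modes decay exponentially faster. The n=1 mode dominates: T ~ c₁ sin(πx/2.57) e^{-λ₁t}.
Decay rate: λ₁ = 4.51π²/2.57² ≈ 6.739.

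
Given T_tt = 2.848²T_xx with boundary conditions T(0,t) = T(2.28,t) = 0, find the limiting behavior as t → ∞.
T oscillates (no decay). Energy is conserved; the solution oscillates indefinitely as standing waves.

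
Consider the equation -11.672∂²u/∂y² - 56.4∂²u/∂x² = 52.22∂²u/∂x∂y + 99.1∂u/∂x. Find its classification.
Rewriting in standard form: -56.4∂²u/∂x² - 52.22∂²u/∂x∂y - 11.672∂²u/∂y² - 99.1∂u/∂x = 0. Hyperbolic. (A = -56.4, B = -52.22, C = -11.672 gives B² - 4AC = 93.7252.)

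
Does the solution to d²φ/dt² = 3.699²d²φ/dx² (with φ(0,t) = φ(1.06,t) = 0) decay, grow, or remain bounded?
φ oscillates (no decay). Energy is conserved; the solution oscillates indefinitely as standing waves.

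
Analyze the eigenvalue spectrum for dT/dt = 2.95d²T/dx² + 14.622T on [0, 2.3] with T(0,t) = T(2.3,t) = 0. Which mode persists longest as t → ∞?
Eigenvalues: λₙ = 2.95n²π²/2.3² - 14.622.
First three modes:
  n=1: λ₁ = 2.95π²/2.3² - 14.622 ≈ -9.118
  n=2: λ₂ = 11.8π²/2.3² - 14.622 ≈ 7.393
  n=3: λ₃ = 26.55π²/2.3² - 14.622 ≈ 34.913
Since 2.95π²/2.3² ≈ 5.504 < 14.622, λ₁ < 0.
The n=1 mode grows fastest (−λₙ is largest for n=1) → dominates.
Asymptotic: T ~ c₁ sin(πx/2.3) e^{9.118t} (exponential growth at rate −λ₁ ≈ 9.118).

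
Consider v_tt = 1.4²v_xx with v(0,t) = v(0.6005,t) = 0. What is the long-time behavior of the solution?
As t → ∞, v oscillates (no decay). Energy is conserved; the solution oscillates indefinitely as standing waves.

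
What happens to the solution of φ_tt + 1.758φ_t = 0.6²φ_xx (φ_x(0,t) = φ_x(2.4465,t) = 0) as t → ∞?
φ → constant (steady state). Damping (γ=1.758) dissipates the nonconstant modes; with Neumann BCs the spatial average obeys M''+γM'=0 and tends to a finite limit.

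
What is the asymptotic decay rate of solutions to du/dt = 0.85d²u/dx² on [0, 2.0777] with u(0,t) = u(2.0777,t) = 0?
Eigenvalues: λₙ = 0.85n²π²/2.0777².
First three modes:
  n=1: λ₁ = 0.85π²/2.0777² ≈ 1.943
  n=2: λ₂ = 3.4π²/2.0777² ≈ 7.773 (4× faster decay)
  n=3: λ₃ = 7.65π²/2.0777² ≈ 17.49 (9× faster decay)
As t → ∞, higher modes decay exponentially faster. The n=1 mode dominates: u ~ c₁ sin(πx/2.0777) e^{-λ₁t}.
Decay rate: λ₁ = 0.85π²/2.0777² ≈ 1.943.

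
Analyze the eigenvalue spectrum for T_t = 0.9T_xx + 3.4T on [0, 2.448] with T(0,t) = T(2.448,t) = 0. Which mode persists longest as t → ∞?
Eigenvalues: λₙ = 0.9n²π²/2.448² - 3.4.
First three modes:
  n=1: λ₁ = 0.9π²/2.448² - 3.4 ≈ -1.918
  n=2: λ₂ = 3.6π²/2.448² - 3.4 ≈ 2.529
  n=3: λ₃ = 8.1π²/2.448² - 3.4 ≈ 9.94
Since 0.9π²/2.448² ≈ 1.482 < 3.4, λ₁ < 0.
The n=1 mode grows fastest (−λₙ is largest for n=1) → dominates.
Asymptotic: T ~ c₁ sin(πx/2.448) e^{1.918t} (exponential growth at rate −λ₁ ≈ 1.918).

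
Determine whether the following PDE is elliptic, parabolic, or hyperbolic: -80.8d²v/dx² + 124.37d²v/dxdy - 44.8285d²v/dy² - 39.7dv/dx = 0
Coefficients: A = -80.8, B = 124.37, C = -44.8285. B² - 4AC = 979.3257, which is positive, so the equation is hyperbolic.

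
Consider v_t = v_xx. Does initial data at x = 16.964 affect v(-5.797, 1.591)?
Yes, for any finite x. The heat equation has infinite propagation speed, so all initial data affects all points at any t > 0.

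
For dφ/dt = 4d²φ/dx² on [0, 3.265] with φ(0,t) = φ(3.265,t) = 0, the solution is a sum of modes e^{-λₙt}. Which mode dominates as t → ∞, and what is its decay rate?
Eigenvalues: λₙ = 4n²π²/3.265².
First three modes:
  n=1: λ₁ = 4π²/3.265² ≈ 3.703
  n=2: λ₂ = 16π²/3.265² ≈ 14.813 (4× faster decay)
  n=3: λ₃ = 36π²/3.265² ≈ 33.33 (9× faster decay)
As t → ∞, higher modes decay exponentially faster. The n=1 mode dominates: φ ~ c₁ sin(πx/3.265) e^{-λ₁t}.
Decay rate: λ₁ = 4π²/3.265² ≈ 3.703.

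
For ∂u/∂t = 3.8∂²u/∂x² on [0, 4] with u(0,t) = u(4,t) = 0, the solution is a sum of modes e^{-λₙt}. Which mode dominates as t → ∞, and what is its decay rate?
Eigenvalues: λₙ = 3.8n²π²/4².
First three modes:
  n=1: λ₁ = 3.8π²/4² ≈ 2.344
  n=2: λ₂ = 15.2π²/4² ≈ 9.376 (4× faster decay)
  n=3: λ₃ = 34.2π²/4² ≈ 21.096 (9× faster decay)
As t → ∞, higher modes decay exponentially faster. The n=1 mode dominates: u ~ c₁ sin(πx/4) e^{-λ₁t}.
Decay rate: λ₁ = 3.8π²/4² ≈ 2.344.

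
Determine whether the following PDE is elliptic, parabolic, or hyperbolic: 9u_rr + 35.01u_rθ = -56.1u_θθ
Rewriting in standard form: 9u_rr + 35.01u_rθ + 56.1u_θθ = 0. Coefficients: A = 9, B = 35.01, C = 56.1. B² - 4AC = -793.8999, which is negative, so the equation is elliptic.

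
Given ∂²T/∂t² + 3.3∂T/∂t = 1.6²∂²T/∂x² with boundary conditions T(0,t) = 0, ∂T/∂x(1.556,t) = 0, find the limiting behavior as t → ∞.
T → 0. Damping (γ=3.3) dissipates energy; oscillations decay exponentially.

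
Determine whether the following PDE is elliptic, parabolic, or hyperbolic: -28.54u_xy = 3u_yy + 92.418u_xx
Rewriting in standard form: -92.418u_xx - 28.54u_xy - 3u_yy = 0. Coefficients: A = -92.418, B = -28.54, C = -3. B² - 4AC = -294.4844, which is negative, so the equation is elliptic.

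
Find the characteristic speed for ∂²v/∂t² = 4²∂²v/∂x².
Speed = 4. Information travels along characteristics x = x₀ ± 4t.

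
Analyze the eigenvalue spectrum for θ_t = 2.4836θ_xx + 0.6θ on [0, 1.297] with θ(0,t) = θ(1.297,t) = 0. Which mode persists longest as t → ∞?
Eigenvalues: λₙ = 2.4836n²π²/1.297² - 0.6.
First three modes:
  n=1: λ₁ = 2.4836π²/1.297² - 0.6 ≈ 13.971
  n=2: λ₂ = 9.9344π²/1.297² - 0.6 ≈ 57.686
  n=3: λ₃ = 22.3524π²/1.297² - 0.6 ≈ 130.543
Since 2.4836π²/1.297² ≈ 14.571 > 0.6, all λₙ > 0.
The n=1 mode decays slowest → dominates as t → ∞.
Asymptotic: θ ~ c₁ sin(πx/1.297) e^{-λ₁t} with decay rate λ₁ ≈ 13.971.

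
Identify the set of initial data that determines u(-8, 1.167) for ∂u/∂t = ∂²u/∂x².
The entire real line. The heat equation has infinite propagation speed: any initial disturbance instantly affects all points (though exponentially small far away).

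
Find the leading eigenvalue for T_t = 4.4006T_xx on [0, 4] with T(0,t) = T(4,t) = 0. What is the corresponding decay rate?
Eigenvalues: λₙ = 4.4006n²π²/4².
First three modes:
  n=1: λ₁ = 4.4006π²/4² ≈ 2.715
  n=2: λ₂ = 17.6024π²/4² ≈ 10.858 (4× faster decay)
  n=3: λ₃ = 39.6054π²/4² ≈ 24.431 (9× faster decay)
As t → ∞, higher modes decay exponentially faster. The n=1 mode dominates: T ~ c₁ sin(πx/4) e^{-λ₁t}.
Decay rate: λ₁ = 4.4006π²/4² ≈ 2.715.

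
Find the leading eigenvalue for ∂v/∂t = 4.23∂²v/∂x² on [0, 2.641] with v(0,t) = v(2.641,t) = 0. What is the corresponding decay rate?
Eigenvalues: λₙ = 4.23n²π²/2.641².
First three modes:
  n=1: λ₁ = 4.23π²/2.641² ≈ 5.986
  n=2: λ₂ = 16.92π²/2.641² ≈ 23.942 (4× faster decay)
  n=3: λ₃ = 38.07π²/2.641² ≈ 53.87 (9× faster decay)
As t → ∞, higher modes decay exponentially faster. The n=1 mode dominates: v ~ c₁ sin(πx/2.641) e^{-λ₁t}.
Decay rate: λ₁ = 4.23π²/2.641² ≈ 5.986.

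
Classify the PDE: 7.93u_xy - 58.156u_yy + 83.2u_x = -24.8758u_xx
Rewriting in standard form: 24.8758u_xx + 7.93u_xy - 58.156u_yy + 83.2u_x = 0. A = 24.8758, B = 7.93, C = -58.156. Discriminant B² - 4AC = 5849.5929992. Since 5849.5929992 > 0, hyperbolic.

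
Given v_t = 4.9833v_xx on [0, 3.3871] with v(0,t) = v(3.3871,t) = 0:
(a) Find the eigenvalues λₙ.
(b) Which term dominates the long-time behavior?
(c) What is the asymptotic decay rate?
Eigenvalues: λₙ = 4.9833n²π²/3.3871².
First three modes:
  n=1: λ₁ = 4.9833π²/3.3871² ≈ 4.287
  n=2: λ₂ = 19.9332π²/3.3871² ≈ 17.148 (4× faster decay)
  n=3: λ₃ = 44.8497π²/3.3871² ≈ 38.584 (9× faster decay)
As t → ∞, higher modes decay exponentially faster. The n=1 mode dominates: v ~ c₁ sin(πx/3.3871) e^{-λ₁t}.
Decay rate: λ₁ = 4.9833π²/3.3871² ≈ 4.287.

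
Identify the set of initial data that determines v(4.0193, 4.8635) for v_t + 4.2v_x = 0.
A single point: x = -16.4074. The characteristic through (4.0193, 4.8635) is x - 4.2t = const, so x = 4.0193 - 4.2·4.8635 = -16.4074.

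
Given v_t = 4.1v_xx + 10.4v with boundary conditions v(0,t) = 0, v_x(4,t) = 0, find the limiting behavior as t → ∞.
v grows unboundedly. Reaction dominates diffusion (r=10.4 > κπ²/(4L²)≈0.63); solution grows exponentially.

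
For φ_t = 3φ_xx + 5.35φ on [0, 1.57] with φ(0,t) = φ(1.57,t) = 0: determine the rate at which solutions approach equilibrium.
Eigenvalues: λₙ = 3n²π²/1.57² - 5.35.
First three modes:
  n=1: λ₁ = 3π²/1.57² - 5.35 ≈ 6.662
  n=2: λ₂ = 12π²/1.57² - 5.35 ≈ 42.699
  n=3: λ₃ = 27π²/1.57² - 5.35 ≈ 102.76
Since 3π²/1.57² ≈ 12.012 > 5.35, all λₙ > 0.
The n=1 mode decays slowest → dominates as t → ∞.
Asymptotic: φ ~ c₁ sin(πx/1.57) e^{-λ₁t} with decay rate λ₁ ≈ 6.662.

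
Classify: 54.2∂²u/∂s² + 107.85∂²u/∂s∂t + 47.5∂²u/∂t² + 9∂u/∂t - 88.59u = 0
Hyperbolic (discriminant = 1333.6225).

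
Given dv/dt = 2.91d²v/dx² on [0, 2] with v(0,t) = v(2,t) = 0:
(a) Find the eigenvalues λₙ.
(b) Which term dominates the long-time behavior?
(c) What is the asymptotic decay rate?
Eigenvalues: λₙ = 2.91n²π²/2².
First three modes:
  n=1: λ₁ = 2.91π²/2² ≈ 7.18
  n=2: λ₂ = 11.64π²/2² ≈ 28.721 (4× faster decay)
  n=3: λ₃ = 26.19π²/2² ≈ 64.621 (9× faster decay)
As t → ∞, higher modes decay exponentially faster. The n=1 mode dominates: v ~ c₁ sin(πx/2) e^{-λ₁t}.
Decay rate: λ₁ = 2.91π²/2² ≈ 7.18.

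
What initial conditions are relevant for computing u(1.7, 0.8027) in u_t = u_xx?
The entire real line. The heat equation has infinite propagation speed: any initial disturbance instantly affects all points (though exponentially small far away).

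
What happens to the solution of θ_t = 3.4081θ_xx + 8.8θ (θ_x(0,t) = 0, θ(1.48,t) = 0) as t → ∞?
θ grows unboundedly. Reaction dominates diffusion (r=8.8 > κπ²/(4L²)≈3.84); solution grows exponentially.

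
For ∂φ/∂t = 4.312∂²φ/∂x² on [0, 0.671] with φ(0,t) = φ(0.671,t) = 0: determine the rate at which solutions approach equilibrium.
Eigenvalues: λₙ = 4.312n²π²/0.671².
First three modes:
  n=1: λ₁ = 4.312π²/0.671² ≈ 94.522
  n=2: λ₂ = 17.248π²/0.671² ≈ 378.088 (4× faster decay)
  n=3: λ₃ = 38.808π²/0.671² ≈ 850.699 (9× faster decay)
As t → ∞, higher modes decay exponentially faster. The n=1 mode dominates: φ ~ c₁ sin(πx/0.671) e^{-λ₁t}.
Decay rate: λ₁ = 4.312π²/0.671² ≈ 94.522.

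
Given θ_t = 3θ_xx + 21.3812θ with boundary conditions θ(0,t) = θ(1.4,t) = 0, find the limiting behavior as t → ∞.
θ grows unboundedly. Reaction dominates diffusion (r=21.3812 > κπ²/L²≈15.11); solution grows exponentially.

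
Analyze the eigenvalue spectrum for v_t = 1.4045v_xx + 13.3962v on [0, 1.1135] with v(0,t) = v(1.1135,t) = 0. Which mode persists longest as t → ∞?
Eigenvalues: λₙ = 1.4045n²π²/1.1135² - 13.3962.
First three modes:
  n=1: λ₁ = 1.4045π²/1.1135² - 13.3962 ≈ -2.216
  n=2: λ₂ = 5.618π²/1.1135² - 13.3962 ≈ 31.324
  n=3: λ₃ = 12.6405π²/1.1135² - 13.3962 ≈ 87.224
Since 1.4045π²/1.1135² ≈ 11.18 < 13.3962, λ₁ < 0.
The n=1 mode grows fastest (−λₙ is largest for n=1) → dominates.
Asymptotic: v ~ c₁ sin(πx/1.1135) e^{2.216t} (exponential growth at rate −λ₁ ≈ 2.216).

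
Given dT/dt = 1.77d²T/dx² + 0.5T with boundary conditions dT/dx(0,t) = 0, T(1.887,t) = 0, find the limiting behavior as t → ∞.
T → 0. Diffusion dominates reaction (r=0.5 < κπ²/(4L²)≈1.23); solution decays.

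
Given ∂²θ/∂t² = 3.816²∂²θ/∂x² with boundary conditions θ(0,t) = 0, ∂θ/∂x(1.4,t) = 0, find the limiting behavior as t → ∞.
θ oscillates (no decay). Energy is conserved; the solution oscillates indefinitely as standing waves.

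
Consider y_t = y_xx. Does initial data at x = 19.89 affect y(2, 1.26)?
Yes, for any finite x. The heat equation has infinite propagation speed, so all initial data affects all points at any t > 0.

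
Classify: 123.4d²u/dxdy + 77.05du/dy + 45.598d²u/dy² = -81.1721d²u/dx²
Rewriting in standard form: 81.1721d²u/dx² + 123.4d²u/dxdy + 45.598d²u/dy² + 77.05du/dy = 0. Hyperbolic (discriminant = 422.4183368).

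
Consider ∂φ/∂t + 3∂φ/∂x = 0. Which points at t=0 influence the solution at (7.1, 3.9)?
A single point: x = -4.6. The characteristic through (7.1, 3.9) is x - 3t = const, so x = 7.1 - 3·3.9 = -4.6.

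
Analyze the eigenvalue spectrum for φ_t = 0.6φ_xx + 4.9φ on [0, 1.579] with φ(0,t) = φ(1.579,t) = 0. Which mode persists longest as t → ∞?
Eigenvalues: λₙ = 0.6n²π²/1.579² - 4.9.
First three modes:
  n=1: λ₁ = 0.6π²/1.579² - 4.9 ≈ -2.525
  n=2: λ₂ = 2.4π²/1.579² - 4.9 ≈ 4.601
  n=3: λ₃ = 5.4π²/1.579² - 4.9 ≈ 16.476
Since 0.6π²/1.579² ≈ 2.375 < 4.9, λ₁ < 0.
The n=1 mode grows fastest (−λₙ is largest for n=1) → dominates.
Asymptotic: φ ~ c₁ sin(πx/1.579) e^{2.525t} (exponential growth at rate −λ₁ ≈ 2.525).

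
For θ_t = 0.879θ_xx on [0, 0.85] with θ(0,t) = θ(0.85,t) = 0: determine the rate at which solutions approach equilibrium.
Eigenvalues: λₙ = 0.879n²π²/0.85².
First three modes:
  n=1: λ₁ = 0.879π²/0.85² ≈ 12.007
  n=2: λ₂ = 3.516π²/0.85² ≈ 48.03 (4× faster decay)
  n=3: λ₃ = 7.911π²/0.85² ≈ 108.067 (9× faster decay)
As t → ∞, higher modes decay exponentially faster. The n=1 mode dominates: θ ~ c₁ sin(πx/0.85) e^{-λ₁t}.
Decay rate: λ₁ = 0.879π²/0.85² ≈ 12.007.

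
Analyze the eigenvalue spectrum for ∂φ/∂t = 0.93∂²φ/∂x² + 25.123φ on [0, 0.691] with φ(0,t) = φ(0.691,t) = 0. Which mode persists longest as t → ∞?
Eigenvalues: λₙ = 0.93n²π²/0.691² - 25.123.
First three modes:
  n=1: λ₁ = 0.93π²/0.691² - 25.123 ≈ -5.9
  n=2: λ₂ = 3.72π²/0.691² - 25.123 ≈ 51.77
  n=3: λ₃ = 8.37π²/0.691² - 25.123 ≈ 147.886
Since 0.93π²/0.691² ≈ 19.223 < 25.123, λ₁ < 0.
The n=1 mode grows fastest (−λₙ is largest for n=1) → dominates.
Asymptotic: φ ~ c₁ sin(πx/0.691) e^{5.9t} (exponential growth at rate −λ₁ ≈ 5.9).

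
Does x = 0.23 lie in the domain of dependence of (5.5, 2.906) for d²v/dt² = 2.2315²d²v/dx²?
Yes. The domain of dependence is [-0.984739, 11.984739], and 0.23 ∈ [-0.984739, 11.984739].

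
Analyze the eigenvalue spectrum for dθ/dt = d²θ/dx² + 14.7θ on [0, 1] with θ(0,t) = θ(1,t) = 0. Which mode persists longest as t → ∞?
Eigenvalues: λₙ = n²π²/1² - 14.7.
First three modes:
  n=1: λ₁ = π² - 14.7 ≈ -4.83
  n=2: λ₂ = 4π² - 14.7 ≈ 24.778
  n=3: λ₃ = 9π² - 14.7 ≈ 74.126
Since π² ≈ 9.87 < 14.7, λ₁ < 0.
The n=1 mode grows fastest (−λₙ is largest for n=1) → dominates.
Asymptotic: θ ~ c₁ sin(πx/1) e^{4.83t} (exponential growth at rate −λ₁ ≈ 4.83).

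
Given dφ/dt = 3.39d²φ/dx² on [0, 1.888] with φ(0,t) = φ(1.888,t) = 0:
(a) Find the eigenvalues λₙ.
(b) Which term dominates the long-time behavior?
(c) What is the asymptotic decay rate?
Eigenvalues: λₙ = 3.39n²π²/1.888².
First three modes:
  n=1: λ₁ = 3.39π²/1.888² ≈ 9.386
  n=2: λ₂ = 13.56π²/1.888² ≈ 37.545 (4× faster decay)
  n=3: λ₃ = 30.51π²/1.888² ≈ 84.477 (9× faster decay)
As t → ∞, higher modes decay exponentially faster. The n=1 mode dominates: φ ~ c₁ sin(πx/1.888) e^{-λ₁t}.
Decay rate: λ₁ = 3.39π²/1.888² ≈ 9.386.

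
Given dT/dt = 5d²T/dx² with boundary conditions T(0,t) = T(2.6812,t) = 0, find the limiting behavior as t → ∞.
T → 0. Heat diffuses out through both boundaries.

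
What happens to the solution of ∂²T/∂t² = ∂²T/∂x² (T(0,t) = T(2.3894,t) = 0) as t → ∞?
T oscillates (no decay). Energy is conserved; the solution oscillates indefinitely as standing waves.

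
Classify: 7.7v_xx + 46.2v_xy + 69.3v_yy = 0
Parabolic (discriminant = 0).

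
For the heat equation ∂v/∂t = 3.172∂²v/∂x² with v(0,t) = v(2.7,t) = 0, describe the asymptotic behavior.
v → 0. Heat diffuses out through both boundaries.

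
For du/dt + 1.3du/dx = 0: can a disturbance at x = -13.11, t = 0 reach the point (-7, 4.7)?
Yes. The characteristic through (-7, 4.7) passes through x = -13.11.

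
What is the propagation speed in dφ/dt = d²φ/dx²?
Infinite. The heat equation is parabolic, not hyperbolic, so disturbances propagate instantly.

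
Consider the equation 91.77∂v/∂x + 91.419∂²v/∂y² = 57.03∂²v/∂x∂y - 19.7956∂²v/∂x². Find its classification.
Rewriting in standard form: 19.7956∂²v/∂x² - 57.03∂²v/∂x∂y + 91.419∂²v/∂y² + 91.77∂v/∂x = 0. Elliptic. (A = 19.7956, B = -57.03, C = 91.419 gives B² - 4AC = -3986.3549256.)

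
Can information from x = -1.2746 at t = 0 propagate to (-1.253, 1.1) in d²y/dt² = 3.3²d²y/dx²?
Yes. The domain of dependence is [-4.883, 2.377], and -1.2746 ∈ [-4.883, 2.377].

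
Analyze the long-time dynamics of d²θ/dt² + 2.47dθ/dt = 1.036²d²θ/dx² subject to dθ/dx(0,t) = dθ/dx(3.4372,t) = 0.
Long-time behavior: θ → constant (steady state). Damping (γ=2.47) dissipates the nonconstant modes; with Neumann BCs the spatial average obeys M''+γM'=0 and tends to a finite limit.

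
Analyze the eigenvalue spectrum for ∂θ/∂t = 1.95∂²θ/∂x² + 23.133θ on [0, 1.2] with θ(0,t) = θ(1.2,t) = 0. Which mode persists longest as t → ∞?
Eigenvalues: λₙ = 1.95n²π²/1.2² - 23.133.
First three modes:
  n=1: λ₁ = 1.95π²/1.2² - 23.133 ≈ -9.768
  n=2: λ₂ = 7.8π²/1.2² - 23.133 ≈ 30.327
  n=3: λ₃ = 17.55π²/1.2² - 23.133 ≈ 97.153
Since 1.95π²/1.2² ≈ 13.365 < 23.133, λ₁ < 0.
The n=1 mode grows fastest (−λₙ is largest for n=1) → dominates.
Asymptotic: θ ~ c₁ sin(πx/1.2) e^{9.768t} (exponential growth at rate −λ₁ ≈ 9.768).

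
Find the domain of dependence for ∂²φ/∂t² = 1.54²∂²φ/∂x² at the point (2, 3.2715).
Domain of dependence: [-3.03811, 7.03811]. Signals travel at speed 1.54, so data within |x - 2| ≤ 1.54·3.2715 = 5.03811 can reach the point.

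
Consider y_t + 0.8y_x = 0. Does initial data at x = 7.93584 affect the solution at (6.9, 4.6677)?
No. Only data at x = 3.16584 affects (6.9, 4.6677). Advection has one-way propagation along characteristics.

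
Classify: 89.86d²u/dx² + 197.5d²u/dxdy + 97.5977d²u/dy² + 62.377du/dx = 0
Hyperbolic (discriminant = 3925.732712).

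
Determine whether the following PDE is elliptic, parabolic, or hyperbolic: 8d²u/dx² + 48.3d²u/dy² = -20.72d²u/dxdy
Rewriting in standard form: 8d²u/dx² + 20.72d²u/dxdy + 48.3d²u/dy² = 0. Coefficients: A = 8, B = 20.72, C = 48.3. B² - 4AC = -1116.2816, which is negative, so the equation is elliptic.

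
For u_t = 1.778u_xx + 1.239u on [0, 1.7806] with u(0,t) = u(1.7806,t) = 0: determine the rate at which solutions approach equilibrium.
Eigenvalues: λₙ = 1.778n²π²/1.7806² - 1.239.
First three modes:
  n=1: λ₁ = 1.778π²/1.7806² - 1.239 ≈ 4.296
  n=2: λ₂ = 7.112π²/1.7806² - 1.239 ≈ 20.9
  n=3: λ₃ = 16.002π²/1.7806² - 1.239 ≈ 48.574
Since 1.778π²/1.7806² ≈ 5.535 > 1.239, all λₙ > 0.
The n=1 mode decays slowest → dominates as t → ∞.
Asymptotic: u ~ c₁ sin(πx/1.7806) e^{-λ₁t} with decay rate λ₁ ≈ 4.296.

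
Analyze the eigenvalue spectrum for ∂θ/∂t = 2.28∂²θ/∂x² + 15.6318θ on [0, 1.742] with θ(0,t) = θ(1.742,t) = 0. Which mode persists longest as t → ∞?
Eigenvalues: λₙ = 2.28n²π²/1.742² - 15.6318.
First three modes:
  n=1: λ₁ = 2.28π²/1.742² - 15.6318 ≈ -8.216
  n=2: λ₂ = 9.12π²/1.742² - 15.6318 ≈ 14.03
  n=3: λ₃ = 20.52π²/1.742² - 15.6318 ≈ 51.107
Since 2.28π²/1.742² ≈ 7.415 < 15.6318, λ₁ < 0.
The n=1 mode grows fastest (−λₙ is largest for n=1) → dominates.
Asymptotic: θ ~ c₁ sin(πx/1.742) e^{8.216t} (exponential growth at rate −λ₁ ≈ 8.216).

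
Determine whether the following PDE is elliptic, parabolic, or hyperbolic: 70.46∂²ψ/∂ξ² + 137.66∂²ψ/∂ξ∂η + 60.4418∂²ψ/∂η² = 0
Coefficients: A = 70.46, B = 137.66, C = 60.4418. B² - 4AC = 1915.358688, which is positive, so the equation is hyperbolic.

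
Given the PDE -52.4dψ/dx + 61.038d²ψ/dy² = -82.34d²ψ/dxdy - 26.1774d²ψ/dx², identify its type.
Rewriting in standard form: 26.1774d²ψ/dx² + 82.34d²ψ/dxdy + 61.038d²ψ/dy² - 52.4dψ/dx = 0. The second-order coefficients are A = 26.1774, B = 82.34, C = 61.038. Since B² - 4AC = 388.6110352 > 0, this is a hyperbolic PDE.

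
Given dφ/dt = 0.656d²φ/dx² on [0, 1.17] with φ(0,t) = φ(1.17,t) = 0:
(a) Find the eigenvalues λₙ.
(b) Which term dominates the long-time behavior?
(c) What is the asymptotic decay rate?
Eigenvalues: λₙ = 0.656n²π²/1.17².
First three modes:
  n=1: λ₁ = 0.656π²/1.17² ≈ 4.73
  n=2: λ₂ = 2.624π²/1.17² ≈ 18.919 (4× faster decay)
  n=3: λ₃ = 5.904π²/1.17² ≈ 42.567 (9× faster decay)
As t → ∞, higher modes decay exponentially faster. The n=1 mode dominates: φ ~ c₁ sin(πx/1.17) e^{-λ₁t}.
Decay rate: λ₁ = 0.656π²/1.17² ≈ 4.73.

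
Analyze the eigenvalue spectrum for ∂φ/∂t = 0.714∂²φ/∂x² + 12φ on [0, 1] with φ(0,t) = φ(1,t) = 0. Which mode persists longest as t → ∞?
Eigenvalues: λₙ = 0.714n²π²/1² - 12.
First three modes:
  n=1: λ₁ = 0.714π² - 12 ≈ -4.953
  n=2: λ₂ = 2.856π² - 12 ≈ 16.188
  n=3: λ₃ = 6.426π² - 12 ≈ 51.422
Since 0.714π² ≈ 7.047 < 12, λ₁ < 0.
The n=1 mode grows fastest (−λₙ is largest for n=1) → dominates.
Asymptotic: φ ~ c₁ sin(πx/1) e^{4.953t} (exponential growth at rate −λ₁ ≈ 4.953).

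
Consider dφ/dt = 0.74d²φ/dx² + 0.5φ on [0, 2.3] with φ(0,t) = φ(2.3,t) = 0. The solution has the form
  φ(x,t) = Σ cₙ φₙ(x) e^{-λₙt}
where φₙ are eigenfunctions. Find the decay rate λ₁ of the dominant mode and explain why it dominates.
Eigenvalues: λₙ = 0.74n²π²/2.3² - 0.5.
First three modes:
  n=1: λ₁ = 0.74π²/2.3² - 0.5 ≈ 0.881
  n=2: λ₂ = 2.96π²/2.3² - 0.5 ≈ 5.023
  n=3: λ₃ = 6.66π²/2.3² - 0.5 ≈ 11.926
Since 0.74π²/2.3² ≈ 1.381 > 0.5, all λₙ > 0.
The n=1 mode decays slowest → dominates as t → ∞.
Asymptotic: φ ~ c₁ sin(πx/2.3) e^{-λ₁t} with decay rate λ₁ ≈ 0.881.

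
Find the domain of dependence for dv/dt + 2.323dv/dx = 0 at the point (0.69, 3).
A single point: x = -6.279. The characteristic through (0.69, 3) is x - 2.323t = const, so x = 0.69 - 2.323·3 = -6.279.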